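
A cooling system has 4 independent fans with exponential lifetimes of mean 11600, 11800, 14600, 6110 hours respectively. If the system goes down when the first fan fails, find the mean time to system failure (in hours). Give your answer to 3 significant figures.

The first failure time is exponential with rate Σλ_i = 1/11600 + 1/11800 + 1/14600 + 1/6110 = 0.000403112 per hour.
E[min] = 1/Σλ = 1/0.000403112 = 2480.7 hours.

2480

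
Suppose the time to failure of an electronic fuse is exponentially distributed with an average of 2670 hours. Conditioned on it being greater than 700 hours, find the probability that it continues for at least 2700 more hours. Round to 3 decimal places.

0.364

The rate is λ = 1/2670 = 0.000374532 per hour.
P(X > s+t | X > s) = e^(−λ(s+t))/e^(−λs) = e^(−λt), independent of s = 700.
P(X > 2700) = e^(−1.0112) ≈ 0.364.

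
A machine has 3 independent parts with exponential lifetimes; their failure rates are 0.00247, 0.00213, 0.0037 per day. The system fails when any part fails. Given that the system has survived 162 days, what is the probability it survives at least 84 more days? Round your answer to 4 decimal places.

0.4980

Time to first failure ~ Exp(Σλ) with Σλ = 0.0083.
By memorylessness, P(T > 162+84 | T > 162) = P(T > 84) = e^(−0.0083·84) ≈ 0.4980.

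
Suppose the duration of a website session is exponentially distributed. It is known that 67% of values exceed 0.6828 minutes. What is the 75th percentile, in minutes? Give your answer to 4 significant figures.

2.364

e^(−λ·0.6828) = 0.67 ⇒ λ = −ln(0.67)/0.6828 = 0.586523.
75th percentile: 1 − e^(−λt) = 0.75, t = −ln(0.25)/λ = 2.36358 minutes.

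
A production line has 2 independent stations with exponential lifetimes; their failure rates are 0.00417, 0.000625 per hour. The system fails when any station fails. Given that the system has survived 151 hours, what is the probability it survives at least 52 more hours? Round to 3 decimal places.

Time to first failure ~ Exp(Σλ) with Σλ = 0.004795.
By memorylessness, P(T > 151+52 | T > 151) = P(T > 52) = e^(−0.004795·52) ≈ 0.779.

0.779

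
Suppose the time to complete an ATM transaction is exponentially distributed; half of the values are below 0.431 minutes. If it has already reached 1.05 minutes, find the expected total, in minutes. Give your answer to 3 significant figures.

1.67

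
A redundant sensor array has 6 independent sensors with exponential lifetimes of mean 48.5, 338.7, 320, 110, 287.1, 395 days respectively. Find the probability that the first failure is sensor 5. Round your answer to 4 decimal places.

0.0833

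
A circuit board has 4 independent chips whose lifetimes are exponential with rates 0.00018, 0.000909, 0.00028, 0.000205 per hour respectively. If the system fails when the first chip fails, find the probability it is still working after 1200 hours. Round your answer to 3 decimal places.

The time to first failure is exponential with rate Σλ = 0.00018 + 0.000909 + 0.00028 + 0.000205 = 0.001574.
P(min > 1200) = e^(−0.001574·1200) = e^(−1.8888) ≈ 0.151.

0.151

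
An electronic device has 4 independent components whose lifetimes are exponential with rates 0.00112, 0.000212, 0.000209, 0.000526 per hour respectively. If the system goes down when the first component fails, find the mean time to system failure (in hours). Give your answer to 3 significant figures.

The time to first failure is exponential with rate Σλ = 0.00112 + 0.000212 + 0.000209 + 0.000526 = 0.002067.
E[min] = 1/Σλ = 1/0.002067 = 483.793 hours.

484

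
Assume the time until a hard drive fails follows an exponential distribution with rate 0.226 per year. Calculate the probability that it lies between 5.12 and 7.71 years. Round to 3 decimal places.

0.139

P(5.12 < X < 7.71) = e^(−λ·5.12) − e^(−λ·7.71) = 0.31439 − 0.17509 ≈ 0.139.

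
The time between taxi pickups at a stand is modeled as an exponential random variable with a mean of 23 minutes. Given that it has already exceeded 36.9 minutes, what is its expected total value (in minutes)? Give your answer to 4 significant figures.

59.90

The rate is λ = 1/23 = 0.0434783 per minute.
By memorylessness, E[X | X > 36.9] = 36.9 + 1/λ = 36.9 + 23 = 59.9 minutes.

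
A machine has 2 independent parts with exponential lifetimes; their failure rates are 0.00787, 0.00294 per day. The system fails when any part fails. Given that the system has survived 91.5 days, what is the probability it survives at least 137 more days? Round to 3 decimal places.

Time to first failure ~ Exp(Σλ) with Σλ = 0.01081.
By memorylessness, P(T > 91.5+137 | T > 91.5) = P(T > 137) = e^(−0.01081·137) ≈ 0.227.

0.227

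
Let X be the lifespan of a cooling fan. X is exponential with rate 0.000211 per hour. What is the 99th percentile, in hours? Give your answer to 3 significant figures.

21800

Set 1 − e^(−λt) = 0.99, so t = −ln(0.01)/λ = 4.6052/0.000211 ≈ 21825.5 hours.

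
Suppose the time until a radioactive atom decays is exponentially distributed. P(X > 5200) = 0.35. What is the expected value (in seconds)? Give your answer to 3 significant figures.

4950

e^(−λ·5200) = 0.35 ⇒ λ = −ln(0.35)/5200 = 0.000201889.
Mean = 1/λ = 4953.22 seconds.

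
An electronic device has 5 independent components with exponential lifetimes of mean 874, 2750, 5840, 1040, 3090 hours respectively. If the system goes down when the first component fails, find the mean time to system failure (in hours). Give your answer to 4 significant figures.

The first failure time is exponential with rate Σλ_i = 1/874 + 1/2750 + 1/5840 + 1/1040 + 1/3090 = 0.0029642 per hour.
E[min] = 1/Σλ = 1/0.0029642 = 337.359 hours.

337.4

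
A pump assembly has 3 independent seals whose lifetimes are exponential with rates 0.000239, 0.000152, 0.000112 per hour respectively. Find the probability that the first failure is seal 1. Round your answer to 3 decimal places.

The time to first failure is exponential with rate Σλ = 0.000239 + 0.000152 + 0.000112 = 0.000503.
P(seal 1 first) = λ_1/Σλ = 0.000239/0.000503 ≈ 0.475.

0.475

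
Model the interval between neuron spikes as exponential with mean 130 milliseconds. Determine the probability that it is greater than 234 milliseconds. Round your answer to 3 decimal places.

0.165

The rate is λ = 1/130 = 0.00769231 per millisecond.
P(X > 234) = e^(−λ·234) = e^(−1.8) ≈ 0.165.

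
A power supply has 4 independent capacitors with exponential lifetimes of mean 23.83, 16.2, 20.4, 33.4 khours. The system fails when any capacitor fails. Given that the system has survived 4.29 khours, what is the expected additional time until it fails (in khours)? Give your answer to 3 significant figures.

5.47

First-failure rate Σλ = 1/23.83 + 1/16.2 + 1/20.4 + 1/33.4 = 0.182652.
By memorylessness the expected residual is 1/Σλ = 5.47489 khours, regardless of the 4.29 already elapsed.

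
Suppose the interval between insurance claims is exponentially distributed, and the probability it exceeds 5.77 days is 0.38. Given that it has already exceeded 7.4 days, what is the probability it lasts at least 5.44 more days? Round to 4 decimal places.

0.4016

From e^(−λ·5.77) = 0.38, λ = −ln(0.38)/5.77 = 0.167692.
Memoryless: P(X > 7.4+5.44 | X > 7.4) = P(X > 5.44) = e^(−0.167692·5.44) ≈ 0.4016.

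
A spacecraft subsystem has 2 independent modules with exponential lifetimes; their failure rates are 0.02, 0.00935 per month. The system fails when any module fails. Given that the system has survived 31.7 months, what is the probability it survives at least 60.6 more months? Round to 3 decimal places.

0.169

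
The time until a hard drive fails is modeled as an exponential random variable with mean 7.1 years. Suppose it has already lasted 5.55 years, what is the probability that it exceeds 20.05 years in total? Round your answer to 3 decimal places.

0.130

The rate is λ = 1/7.1 = 0.140845 per year.
P(X > s+t | X > s) = e^(−λ(s+t))/e^(−λs) = e^(−λt), independent of s = 5.55.
P(X > 14.5) = e^(−2.0423) ≈ 0.130.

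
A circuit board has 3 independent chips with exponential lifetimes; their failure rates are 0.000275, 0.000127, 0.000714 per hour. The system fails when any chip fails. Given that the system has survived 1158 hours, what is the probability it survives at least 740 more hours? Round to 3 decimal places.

Time to first failure ~ Exp(Σλ) with Σλ = 0.001116.
By memorylessness, P(T > 1158+740 | T > 1158) = P(T > 740) = e^(−0.001116·740) ≈ 0.438.

0.438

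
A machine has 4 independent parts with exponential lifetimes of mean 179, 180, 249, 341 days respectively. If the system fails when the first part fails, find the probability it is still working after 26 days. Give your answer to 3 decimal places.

The first failure time is exponential with rate Σλ_i = 1/179 + 1/180 + 1/249 + 1/341 = 0.0180908 per day.
P(min > 26) = e^(−0.0180908·26) = e^(−0.47036) ≈ 0.625.

0.625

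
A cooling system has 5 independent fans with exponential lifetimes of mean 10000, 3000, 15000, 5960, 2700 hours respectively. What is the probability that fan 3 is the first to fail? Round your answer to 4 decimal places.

Rates: λ_i = 1/mean_i → 0.0001, 0.000333333, 0.0000666667, 0.000167785, 0.00037037; Σλ = 0.00103816.
P(fan 3 first) = λ_3/Σλ = 0.0000666667/0.00103816 ≈ 0.0642.

0.0642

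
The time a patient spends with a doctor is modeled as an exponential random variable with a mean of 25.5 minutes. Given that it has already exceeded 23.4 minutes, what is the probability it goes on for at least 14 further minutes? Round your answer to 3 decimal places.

The rate is λ = 1/25.5 = 0.0392157 per minute.
By the memoryless property, P(X > 23.4+14 | X > 23.4) = P(X > 14).
P(X > 14) = e^(−0.54902) ≈ 0.578.

0.578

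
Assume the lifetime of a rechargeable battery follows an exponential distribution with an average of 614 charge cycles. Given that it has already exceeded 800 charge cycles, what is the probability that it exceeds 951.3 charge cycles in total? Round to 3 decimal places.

0.782

The rate is λ = 1/614 = 0.00162866 per charge cycle.
P(X > s+t | X > s) = e^(−λ(s+t))/e^(−λs) = e^(−λt), independent of s = 800.
P(X > 151.3) = e^(−0.24642) ≈ 0.782.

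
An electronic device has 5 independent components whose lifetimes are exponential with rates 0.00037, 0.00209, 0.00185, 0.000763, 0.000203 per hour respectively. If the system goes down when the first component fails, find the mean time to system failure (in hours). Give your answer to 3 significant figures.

190

The time to first failure is exponential with rate Σλ = 0.00037 + 0.00209 + 0.00185 + 0.000763 + 0.000203 = 0.005276.
E[min] = 1/Σλ = 1/0.005276 = 189.538 hours.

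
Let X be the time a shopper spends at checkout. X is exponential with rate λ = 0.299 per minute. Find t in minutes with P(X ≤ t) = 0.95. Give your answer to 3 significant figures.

10.0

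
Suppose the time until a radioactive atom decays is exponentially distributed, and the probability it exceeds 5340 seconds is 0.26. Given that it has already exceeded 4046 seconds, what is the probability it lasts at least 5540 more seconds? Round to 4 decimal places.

0.2472

From e^(−λ·5340) = 0.26, λ = −ln(0.26)/5340 = 0.000252261.
Memoryless: P(X > 4046+5540 | X > 4046) = P(X > 5540) = e^(−0.000252261·5540) ≈ 0.2472.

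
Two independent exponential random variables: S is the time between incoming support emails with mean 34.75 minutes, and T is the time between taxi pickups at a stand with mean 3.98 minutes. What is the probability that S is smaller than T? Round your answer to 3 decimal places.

λ_1 = 1/34.75 = 0.028777, λ_2 = 1/3.98 = 0.251256.
For independent exponentials, P(S < T) = λ_1/(λ_1+λ_2) = 0.028777/0.280033 ≈ 0.103.

0.103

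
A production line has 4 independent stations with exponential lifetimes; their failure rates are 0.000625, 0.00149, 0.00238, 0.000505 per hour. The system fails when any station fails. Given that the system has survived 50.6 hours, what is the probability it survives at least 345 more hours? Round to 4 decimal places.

Time to first failure ~ Exp(Σλ) with Σλ = 0.005.
By memorylessness, P(T > 50.6+345 | T > 50.6) = P(T > 345) = e^(−0.005·345) ≈ 0.1782.

0.1782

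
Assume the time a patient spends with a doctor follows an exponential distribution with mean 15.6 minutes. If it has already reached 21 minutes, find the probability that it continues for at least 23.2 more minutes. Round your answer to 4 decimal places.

0.2260

The rate is λ = 1/15.6 = 0.0641026 per minute.
P(X > s+t | X > s) = e^(−λ(s+t))/e^(−λs) = e^(−λt), independent of s = 21.
P(X > 23.2) = e^(−1.4872) ≈ 0.2260.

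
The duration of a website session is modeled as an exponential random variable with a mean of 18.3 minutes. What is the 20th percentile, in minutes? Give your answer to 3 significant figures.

The rate is λ = 1/18.3 = 0.0546448 per minute.
Set 1 − e^(−λt) = 0.2, so t = −ln(0.8)/λ = 0.22314/0.0546448 ≈ 4.08353 minutes.

4.08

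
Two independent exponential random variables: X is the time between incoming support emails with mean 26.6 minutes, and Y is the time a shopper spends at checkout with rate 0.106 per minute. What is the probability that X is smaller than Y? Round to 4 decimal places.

λ_1 = 1/26.6 = 0.037594, λ_2 = 0.106.
For independent exponentials, P(X < Y) = λ_1/(λ_1+λ_2) = 0.037594/0.143594 ≈ 0.2618.

0.2618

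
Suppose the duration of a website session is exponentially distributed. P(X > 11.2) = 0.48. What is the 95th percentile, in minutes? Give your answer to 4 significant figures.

45.71

e^(−λ·11.2) = 0.48 ⇒ λ = −ln(0.48)/11.2 = 0.065533.
95th percentile: 1 − e^(−λt) = 0.95, t = −ln(0.05)/λ = 45.7134 minutes.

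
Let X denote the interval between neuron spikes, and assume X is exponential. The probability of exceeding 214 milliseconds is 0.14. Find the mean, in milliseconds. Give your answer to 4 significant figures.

108.8

e^(−λ·214) = 0.14 ⇒ λ = −ln(0.14)/214 = 0.00918744.
Mean = 1/λ = 108.844 milliseconds.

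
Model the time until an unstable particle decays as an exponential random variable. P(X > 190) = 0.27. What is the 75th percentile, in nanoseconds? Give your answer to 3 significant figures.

201

e^(−λ·190) = 0.27 ⇒ λ = −ln(0.27)/190 = 0.00689123.
75th percentile: 1 − e^(−λt) = 0.75, t = −ln(0.25)/λ = 201.168 nanoseconds.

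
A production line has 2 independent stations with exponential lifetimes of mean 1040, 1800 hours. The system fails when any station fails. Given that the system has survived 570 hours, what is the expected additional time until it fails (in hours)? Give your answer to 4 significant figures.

659.2

First-failure rate Σλ = 1/1040 + 1/1800 = 0.00151709.
By memorylessness the expected residual is 1/Σλ = 659.155 hours, regardless of the 570 already elapsed.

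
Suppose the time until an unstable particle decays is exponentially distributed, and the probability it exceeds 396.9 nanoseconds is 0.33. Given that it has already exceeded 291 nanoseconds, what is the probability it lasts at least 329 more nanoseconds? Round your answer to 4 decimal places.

0.3989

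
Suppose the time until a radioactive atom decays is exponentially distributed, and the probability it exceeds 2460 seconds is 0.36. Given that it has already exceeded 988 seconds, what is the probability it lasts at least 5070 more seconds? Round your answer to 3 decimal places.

From e^(−λ·2460) = 0.36, λ = −ln(0.36)/2460 = 0.000415305.
Memoryless: P(X > 988+5070 | X > 988) = P(X > 5070) = e^(−0.000415305·5070) ≈ 0.122.

0.122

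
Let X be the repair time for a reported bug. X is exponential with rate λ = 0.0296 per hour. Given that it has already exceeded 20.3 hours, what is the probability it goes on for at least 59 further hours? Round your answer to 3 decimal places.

0.174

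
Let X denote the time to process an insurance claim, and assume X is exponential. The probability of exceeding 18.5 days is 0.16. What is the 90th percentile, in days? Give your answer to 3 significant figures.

23.2

e^(−λ·18.5) = 0.16 ⇒ λ = −ln(0.16)/18.5 = 0.0990585.
90th percentile: 1 − e^(−λt) = 0.9, t = −ln(0.1)/λ = 23.2447 days.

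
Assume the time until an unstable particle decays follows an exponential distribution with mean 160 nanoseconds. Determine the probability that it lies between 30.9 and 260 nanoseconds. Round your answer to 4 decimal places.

0.6275

The rate is λ = 1/160 = 0.00625 per nanosecond.
P(30.9 < X < 260) = e^(−λ·30.9) − e^(−λ·260) = 0.82438 − 0.19691 ≈ 0.6275.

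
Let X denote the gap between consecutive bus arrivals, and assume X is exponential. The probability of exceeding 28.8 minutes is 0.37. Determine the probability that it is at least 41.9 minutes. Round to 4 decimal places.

0.2354

e^(−λ·28.8) = 0.37 ⇒ λ = −ln(0.37)/28.8 = 0.0345226.
P(X > 41.9) = e^(−0.0345226·41.9) = e^(−1.4465) ≈ 0.2354.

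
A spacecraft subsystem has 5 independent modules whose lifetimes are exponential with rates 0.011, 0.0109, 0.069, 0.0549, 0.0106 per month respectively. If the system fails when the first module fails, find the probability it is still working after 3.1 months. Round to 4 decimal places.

0.6158

The time to first failure is exponential with rate Σλ = 0.011 + 0.0109 + 0.069 + 0.0549 + 0.0106 = 0.1564.
P(min > 3.1) = e^(−0.1564·3.1) = e^(−0.48484) ≈ 0.6158.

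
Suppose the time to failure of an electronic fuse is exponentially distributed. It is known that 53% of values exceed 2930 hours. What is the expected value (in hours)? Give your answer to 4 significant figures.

e^(−λ·2930) = 0.53 ⇒ λ = −ln(0.53)/2930 = 0.000216682.
Mean = 1/λ = 4615.06 hours.

4615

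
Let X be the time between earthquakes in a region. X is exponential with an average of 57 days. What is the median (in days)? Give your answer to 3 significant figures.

39.5

The rate is λ = 1/57 = 0.0175439 per day.
Set 1 − e^(−λt) = 0.5, so t = −ln(0.5)/λ = 0.69315/0.0175439 ≈ 39.5094 days.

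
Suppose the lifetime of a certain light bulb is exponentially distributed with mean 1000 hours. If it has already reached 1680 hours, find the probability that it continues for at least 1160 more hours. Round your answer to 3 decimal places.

The rate is λ = 1/1000 = 0.001 per hour.
The exponential is memoryless, so the remaining time is again Exp(λ): the condition X > 1680 is irrelevant.
P(X > 1160) = e^(−1.16) ≈ 0.313.

0.313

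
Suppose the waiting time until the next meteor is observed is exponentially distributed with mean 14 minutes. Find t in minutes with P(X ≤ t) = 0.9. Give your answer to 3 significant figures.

The rate is λ = 1/14 = 0.0714286 per minute.
Set 1 − e^(−λt) = 0.9, so t = −ln(0.1)/λ = 2.3026/0.0714286 ≈ 32.2362 minutes.

32.2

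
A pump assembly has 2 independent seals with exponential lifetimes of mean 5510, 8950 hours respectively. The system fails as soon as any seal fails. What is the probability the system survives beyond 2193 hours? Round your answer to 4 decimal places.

0.5257

The first failure time is exponential with rate Σλ_i = 1/5510 + 1/8950 = 0.00029322 per hour.
P(min > 2193) = e^(−0.00029322·2193) = e^(−0.64303) ≈ 0.5257.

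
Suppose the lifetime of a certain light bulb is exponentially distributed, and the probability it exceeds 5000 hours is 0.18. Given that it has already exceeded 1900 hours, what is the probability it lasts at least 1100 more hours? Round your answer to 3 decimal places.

From e^(−λ·5000) = 0.18, λ = −ln(0.18)/5000 = 0.00034296.
Memoryless: P(X > 1900+1100 | X > 1900) = P(X > 1100) = e^(−0.00034296·1100) ≈ 0.686.

0.686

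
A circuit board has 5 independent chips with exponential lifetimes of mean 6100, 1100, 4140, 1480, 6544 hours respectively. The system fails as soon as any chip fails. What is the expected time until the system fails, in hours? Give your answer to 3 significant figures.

The first failure time is exponential with rate Σλ_i = 1/6100 + 1/1100 + 1/4140 + 1/1480 + 1/6544 = 0.00214306 per hour.
E[min] = 1/Σλ = 1/0.00214306 = 466.623 hours.

467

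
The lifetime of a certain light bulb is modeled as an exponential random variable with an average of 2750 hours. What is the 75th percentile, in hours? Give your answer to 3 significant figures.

The rate is λ = 1/2750 = 0.000363636 per hour.
Set 1 − e^(−λt) = 0.75, so t = −ln(0.25)/λ = 1.3863/0.000363636 ≈ 3812.31 hours.

3810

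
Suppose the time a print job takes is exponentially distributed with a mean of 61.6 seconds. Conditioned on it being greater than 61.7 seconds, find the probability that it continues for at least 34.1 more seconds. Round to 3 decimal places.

The rate is λ = 1/61.6 = 0.0162338 per second.
The exponential is memoryless, so the remaining time is again Exp(λ): the condition X > 61.7 is irrelevant.
P(X > 34.1) = e^(−0.55357) ≈ 0.575.

0.575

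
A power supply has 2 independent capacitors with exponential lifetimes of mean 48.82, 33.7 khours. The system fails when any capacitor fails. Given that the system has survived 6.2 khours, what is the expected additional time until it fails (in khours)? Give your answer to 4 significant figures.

19.94

First-failure rate Σλ = 1/48.82 + 1/33.7 = 0.050157.
By memorylessness the expected residual is 1/Σλ = 19.9374 khours, regardless of the 6.2 already elapsed.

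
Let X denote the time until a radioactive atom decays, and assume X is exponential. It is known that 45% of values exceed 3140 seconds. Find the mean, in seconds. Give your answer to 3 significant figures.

e^(−λ·3140) = 0.45 ⇒ λ = −ln(0.45)/3140 = 0.000254302.
Mean = 1/λ = 3932.34 seconds.

3930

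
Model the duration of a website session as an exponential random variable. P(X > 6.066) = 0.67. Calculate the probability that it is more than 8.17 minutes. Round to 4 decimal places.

0.5831

e^(−λ·6.066) = 0.67 ⇒ λ = −ln(0.67)/6.066 = 0.06602.
P(X > 8.17) = e^(−0.06602·8.17) = e^(−0.53938) ≈ 0.5831.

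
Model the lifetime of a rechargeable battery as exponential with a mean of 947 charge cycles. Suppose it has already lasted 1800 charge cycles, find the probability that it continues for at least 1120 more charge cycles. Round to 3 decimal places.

The rate is λ = 1/947 = 0.00105597 per charge cycle.
By the memoryless property, P(X > 1800+1120 | X > 1800) = P(X > 1120).
P(X > 1120) = e^(−1.1827) ≈ 0.306.

0.306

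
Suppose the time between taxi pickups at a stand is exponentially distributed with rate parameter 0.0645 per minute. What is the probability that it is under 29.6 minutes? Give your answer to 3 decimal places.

P(X ≤ 29.6) = 1 − e^(−λ·29.6) = 1 − e^(−1.9092) ≈ 0.852.

0.852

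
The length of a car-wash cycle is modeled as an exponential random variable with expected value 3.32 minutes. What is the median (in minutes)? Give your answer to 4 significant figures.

2.301

The rate is λ = 1/3.32 = 0.301205 per minute.
Set 1 − e^(−λt) = 0.5, so t = −ln(0.5)/λ = 0.69315/0.301205 ≈ 2.30125 minutes.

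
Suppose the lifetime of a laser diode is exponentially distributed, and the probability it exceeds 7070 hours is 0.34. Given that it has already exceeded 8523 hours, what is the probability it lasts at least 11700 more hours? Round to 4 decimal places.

0.1677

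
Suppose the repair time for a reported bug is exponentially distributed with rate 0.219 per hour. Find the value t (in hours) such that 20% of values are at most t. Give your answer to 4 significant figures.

1.019

Set 1 − e^(−λt) = 0.2, so t = −ln(0.8)/λ = 0.22314/0.219 ≈ 1.01892 hours.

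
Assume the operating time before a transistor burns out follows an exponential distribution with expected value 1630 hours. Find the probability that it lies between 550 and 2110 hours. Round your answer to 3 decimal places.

0.440

The rate is λ = 1/1630 = 0.000613497 per hour.
P(550 < X < 2110) = e^(−λ·550) − e^(−λ·2110) = 0.71361 − 0.27404 ≈ 0.440.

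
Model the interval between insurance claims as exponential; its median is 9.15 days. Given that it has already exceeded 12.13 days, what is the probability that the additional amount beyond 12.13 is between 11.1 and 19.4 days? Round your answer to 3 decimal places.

For an exponential, median = ln(2)/λ, so λ = ln 2 / 9.15 = 0.0757538 per day.
Memoryless: the residual past 12.13 is again Exp(λ).
P(11.1 < residual < 19.4) = e^(−λ·11.1) − e^(−λ·19.4) = 0.43134 − 0.23001 ≈ 0.201.

0.201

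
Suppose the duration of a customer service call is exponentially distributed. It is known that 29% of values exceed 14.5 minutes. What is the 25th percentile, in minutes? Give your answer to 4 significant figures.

3.370

e^(−λ·14.5) = 0.29 ⇒ λ = −ln(0.29)/14.5 = 0.0853706.
25th percentile: 1 − e^(−λt) = 0.25, t = −ln(0.75)/λ = 3.3698 minutes.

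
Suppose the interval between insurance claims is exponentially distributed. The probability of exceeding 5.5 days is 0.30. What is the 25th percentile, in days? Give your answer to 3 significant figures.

1.31

e^(−λ·5.5) = 0.30 ⇒ λ = −ln(0.30)/5.5 = 0.218904.
25th percentile: 1 − e^(−λt) = 0.25, t = −ln(0.75)/λ = 1.31419 days.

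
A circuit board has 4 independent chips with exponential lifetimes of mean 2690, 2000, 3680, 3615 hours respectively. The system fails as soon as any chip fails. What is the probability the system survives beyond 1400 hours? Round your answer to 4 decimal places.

The first failure time is exponential with rate Σλ_i = 1/2690 + 1/2000 + 1/3680 + 1/3615 = 0.00142011 per hour.
P(min > 1400) = e^(−0.00142011·1400) = e^(−1.9882) ≈ 0.1369.

0.1369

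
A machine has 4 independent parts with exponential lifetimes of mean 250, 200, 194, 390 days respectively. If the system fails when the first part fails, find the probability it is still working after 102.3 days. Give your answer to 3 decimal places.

The first failure time is exponential with rate Σλ_i = 1/250 + 1/200 + 1/194 + 1/390 = 0.0167187 per day.
P(min > 102.3) = e^(−0.0167187·102.3) = e^(−1.7103) ≈ 0.181.

0.181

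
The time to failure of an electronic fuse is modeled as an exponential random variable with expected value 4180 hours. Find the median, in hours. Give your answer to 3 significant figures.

The rate is λ = 1/4180 = 0.000239234 per hour.
Set 1 − e^(−λt) = 0.5, so t = −ln(0.5)/λ = 0.69315/0.000239234 ≈ 2897.36 hours.

2900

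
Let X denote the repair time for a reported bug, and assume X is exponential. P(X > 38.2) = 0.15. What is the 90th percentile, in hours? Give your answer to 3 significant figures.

e^(−λ·38.2) = 0.15 ⇒ λ = −ln(0.15)/38.2 = 0.0496628.
90th percentile: 1 − e^(−λt) = 0.9, t = −ln(0.1)/λ = 46.3644 hours.

46.4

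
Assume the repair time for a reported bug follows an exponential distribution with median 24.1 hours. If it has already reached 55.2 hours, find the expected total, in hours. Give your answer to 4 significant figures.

For an exponential, median = ln(2)/λ, so λ = ln 2 / 24.1 = 0.0287613 per hour.
By memorylessness, E[X | X > 55.2] = 55.2 + 1/λ = 55.2 + 34.769 = 89.969 hours.

89.97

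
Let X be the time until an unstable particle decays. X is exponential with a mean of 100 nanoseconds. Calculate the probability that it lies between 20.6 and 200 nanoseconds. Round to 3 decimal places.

The rate is λ = 1/100 = 0.01 per nanosecond.
P(20.6 < X < 200) = e^(−λ·20.6) − e^(−λ·200) = 0.81383 − 0.13534 ≈ 0.678.

0.678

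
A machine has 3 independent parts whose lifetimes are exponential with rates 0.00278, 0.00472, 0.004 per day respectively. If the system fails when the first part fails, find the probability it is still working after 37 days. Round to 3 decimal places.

The time to first failure is exponential with rate Σλ = 0.00278 + 0.00472 + 0.004 = 0.0115.
P(min > 37) = e^(−0.0115·37) = e^(−0.4255) ≈ 0.653.

0.653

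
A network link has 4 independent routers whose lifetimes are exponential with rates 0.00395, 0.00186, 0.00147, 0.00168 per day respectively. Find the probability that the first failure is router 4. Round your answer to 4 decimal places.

0.1875

The time to first failure is exponential with rate Σλ = 0.00395 + 0.00186 + 0.00147 + 0.00168 = 0.00896.
P(router 4 first) = λ_4/Σλ = 0.00168/0.00896 ≈ 0.1875.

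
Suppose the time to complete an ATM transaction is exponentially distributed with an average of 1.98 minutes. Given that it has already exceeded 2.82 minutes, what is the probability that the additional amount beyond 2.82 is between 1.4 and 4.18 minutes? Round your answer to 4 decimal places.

The rate is λ = 1/1.98 = 0.505051 per minute.
Memoryless: the residual past 2.82 is again Exp(λ).
P(1.4 < residual < 4.18) = e^(−λ·1.4) − e^(−λ·4.18) = 0.49309 − 0.12110 ≈ 0.3720.

0.3720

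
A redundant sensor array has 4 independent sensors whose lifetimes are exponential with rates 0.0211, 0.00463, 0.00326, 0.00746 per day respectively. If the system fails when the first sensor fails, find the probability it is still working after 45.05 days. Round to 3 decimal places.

The time to first failure is exponential with rate Σλ = 0.0211 + 0.00463 + 0.00326 + 0.00746 = 0.03645.
P(min > 45.05) = e^(−0.03645·45.05) = e^(−1.6421) ≈ 0.194.

0.194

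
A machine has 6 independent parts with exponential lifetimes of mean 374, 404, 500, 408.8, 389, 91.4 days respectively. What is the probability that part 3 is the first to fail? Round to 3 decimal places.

0.087

Rates: λ_i = 1/mean_i → 0.0026738, 0.00247525, 0.002, 0.00244618, 0.00257069, 0.0109409; Σλ = 0.0231068.
P(part 3 first) = λ_3/Σλ = 0.002/0.0231068 ≈ 0.087.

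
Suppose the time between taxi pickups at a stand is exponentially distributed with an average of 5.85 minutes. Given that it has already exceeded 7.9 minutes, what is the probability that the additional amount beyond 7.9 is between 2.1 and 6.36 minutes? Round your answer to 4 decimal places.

The rate is λ = 1/5.85 = 0.17094 per minute.
Memoryless: the residual past 7.9 is again Exp(λ).
P(2.1 < residual < 6.36) = e^(−λ·2.1) − e^(−λ·6.36) = 0.69839 − 0.33717 ≈ 0.3612.

0.3612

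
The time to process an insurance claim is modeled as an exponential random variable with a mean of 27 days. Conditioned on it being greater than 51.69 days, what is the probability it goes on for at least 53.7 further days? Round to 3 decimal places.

0.137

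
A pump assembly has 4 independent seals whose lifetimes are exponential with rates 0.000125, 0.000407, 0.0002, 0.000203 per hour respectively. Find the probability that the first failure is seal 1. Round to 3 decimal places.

The time to first failure is exponential with rate Σλ = 0.000125 + 0.000407 + 0.0002 + 0.000203 = 0.000935.
P(seal 1 first) = λ_1/Σλ = 0.000125/0.000935 ≈ 0.134.

0.134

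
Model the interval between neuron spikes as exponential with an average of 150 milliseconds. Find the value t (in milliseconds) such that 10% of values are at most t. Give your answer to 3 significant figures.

The rate is λ = 1/150 = 0.00666667 per millisecond.
Set 1 − e^(−λt) = 0.1, so t = −ln(0.9)/λ = 0.10536/0.00666667 ≈ 15.8041 milliseconds.

15.8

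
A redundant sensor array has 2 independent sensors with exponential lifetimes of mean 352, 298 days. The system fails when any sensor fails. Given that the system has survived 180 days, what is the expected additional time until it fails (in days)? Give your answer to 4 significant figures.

First-failure rate Σλ = 1/352 + 1/298 = 0.00619661.
By memorylessness the expected residual is 1/Σλ = 161.378 days, regardless of the 180 already elapsed.

161.4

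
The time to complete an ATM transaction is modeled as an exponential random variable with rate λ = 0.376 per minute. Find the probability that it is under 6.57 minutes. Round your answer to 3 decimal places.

0.915

P(X ≤ 6.57) = 1 − e^(−λ·6.57) = 1 − e^(−2.4703) ≈ 0.915.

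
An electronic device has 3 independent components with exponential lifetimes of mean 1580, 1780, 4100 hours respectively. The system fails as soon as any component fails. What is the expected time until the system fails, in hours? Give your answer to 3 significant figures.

The first failure time is exponential with rate Σλ_i = 1/1580 + 1/1780 + 1/4100 = 0.00143861 per hour.
E[min] = 1/Σλ = 1/0.00143861 = 695.115 hours.

695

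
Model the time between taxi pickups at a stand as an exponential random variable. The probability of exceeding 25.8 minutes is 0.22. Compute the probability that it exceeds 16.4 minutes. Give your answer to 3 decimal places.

e^(−λ·25.8) = 0.22 ⇒ λ = −ln(0.22)/25.8 = 0.0586871.
P(X > 16.4) = e^(−0.0586871·16.4) = e^(−0.96247) ≈ 0.382.

0.382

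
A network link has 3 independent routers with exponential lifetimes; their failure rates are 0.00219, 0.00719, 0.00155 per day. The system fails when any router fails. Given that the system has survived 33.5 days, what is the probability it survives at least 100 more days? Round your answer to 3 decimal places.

0.335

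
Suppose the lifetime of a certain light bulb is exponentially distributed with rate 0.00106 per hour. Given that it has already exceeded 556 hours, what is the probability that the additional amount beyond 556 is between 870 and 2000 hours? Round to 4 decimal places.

0.2776

Memoryless: the residual past 556 is again Exp(λ).
P(870 < residual < 2000) = e^(−λ·870) − e^(−λ·2000) = 0.39764 − 0.12003 ≈ 0.2776.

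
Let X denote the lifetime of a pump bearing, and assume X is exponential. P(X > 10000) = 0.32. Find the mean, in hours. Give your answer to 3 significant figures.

8780

e^(−λ·10000) = 0.32 ⇒ λ = −ln(0.32)/10000 = 0.000113943.
Mean = 1/λ = 8776.28 hours.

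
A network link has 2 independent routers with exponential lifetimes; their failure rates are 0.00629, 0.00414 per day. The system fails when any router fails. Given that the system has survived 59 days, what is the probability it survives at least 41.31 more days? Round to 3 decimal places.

Time to first failure ~ Exp(Σλ) with Σλ = 0.01043.
By memorylessness, P(T > 59+41.31 | T > 59) = P(T > 41.31) = e^(−0.01043·41.31) ≈ 0.650.

0.650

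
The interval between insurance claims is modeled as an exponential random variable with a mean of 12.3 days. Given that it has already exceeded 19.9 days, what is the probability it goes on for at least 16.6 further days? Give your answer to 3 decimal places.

0.259

The rate is λ = 1/12.3 = 0.0813008 per day.
By the memoryless property, P(X > 19.9+16.6 | X > 19.9) = P(X > 16.6).
P(X > 16.6) = e^(−1.3496) ≈ 0.259.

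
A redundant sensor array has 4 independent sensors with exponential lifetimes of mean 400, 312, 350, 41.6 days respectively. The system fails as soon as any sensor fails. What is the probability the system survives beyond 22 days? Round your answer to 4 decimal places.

0.4881

The first failure time is exponential with rate Σλ_i = 1/400 + 1/312 + 1/350 + 1/41.6 = 0.0326007 per day.
P(min > 22) = e^(−0.0326007·22) = e^(−0.71722) ≈ 0.4881.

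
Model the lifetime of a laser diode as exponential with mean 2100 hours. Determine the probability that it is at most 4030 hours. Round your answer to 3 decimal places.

The rate is λ = 1/2100 = 0.00047619 per hour.
P(X ≤ 4030) = 1 − e^(−λ·4030) = 1 − e^(−1.919) ≈ 0.853.

0.853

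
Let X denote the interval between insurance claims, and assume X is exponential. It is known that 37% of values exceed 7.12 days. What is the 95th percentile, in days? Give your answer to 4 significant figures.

21.45

e^(−λ·7.12) = 0.37 ⇒ λ = −ln(0.37)/7.12 = 0.139642.
95th percentile: 1 − e^(−λt) = 0.95, t = −ln(0.05)/λ = 21.4529 days.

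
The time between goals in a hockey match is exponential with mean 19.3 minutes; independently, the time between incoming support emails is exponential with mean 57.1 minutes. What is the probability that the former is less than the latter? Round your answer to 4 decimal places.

λ_1 = 1/19.3 = 0.0518135, λ_2 = 1/57.1 = 0.0175131.
For independent exponentials, P(the former < the latter) = λ_1/(λ_1+λ_2) = 0.0518135/0.0693266 ≈ 0.7474.

0.7474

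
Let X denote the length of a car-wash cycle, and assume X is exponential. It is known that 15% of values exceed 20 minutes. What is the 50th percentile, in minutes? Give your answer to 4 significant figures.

7.307

e^(−λ·20) = 0.15 ⇒ λ = −ln(0.15)/20 = 0.094856.
50th percentile: 1 − e^(−λt) = 0.5, t = −ln(0.5)/λ = 7.30736 minutes.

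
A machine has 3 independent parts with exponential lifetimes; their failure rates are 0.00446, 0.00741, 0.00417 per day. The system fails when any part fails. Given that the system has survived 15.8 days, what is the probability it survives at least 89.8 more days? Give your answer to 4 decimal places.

Time to first failure ~ Exp(Σλ) with Σλ = 0.01604.
By memorylessness, P(T > 15.8+89.8 | T > 15.8) = P(T > 89.8) = e^(−0.01604·89.8) ≈ 0.2368.

0.2368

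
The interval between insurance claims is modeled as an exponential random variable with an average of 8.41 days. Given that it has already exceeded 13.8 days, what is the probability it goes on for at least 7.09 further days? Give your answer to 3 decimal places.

The rate is λ = 1/8.41 = 0.118906 per day.
By the memoryless property, P(X > 13.8+7.09 | X > 13.8) = P(X > 7.09).
P(X > 7.09) = e^(−0.84304) ≈ 0.430.

0.430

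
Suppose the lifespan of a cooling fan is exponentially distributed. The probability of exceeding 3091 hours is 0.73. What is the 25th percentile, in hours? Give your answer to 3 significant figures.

e^(−λ·3091) = 0.73 ⇒ λ = −ln(0.73)/3091 = 0.000101815.
25th percentile: 1 − e^(−λt) = 0.25, t = −ln(0.75)/λ = 2825.53 hours.

2830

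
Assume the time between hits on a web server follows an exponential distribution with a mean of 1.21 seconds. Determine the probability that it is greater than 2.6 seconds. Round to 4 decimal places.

0.1166

The rate is λ = 1/1.21 = 0.826446 per second.
P(X > 2.6) = e^(−λ·2.6) = e^(−2.1488) ≈ 0.1166.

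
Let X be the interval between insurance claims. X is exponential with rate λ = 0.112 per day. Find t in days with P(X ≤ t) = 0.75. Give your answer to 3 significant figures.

12.4

Set 1 − e^(−λt) = 0.75, so t = −ln(0.25)/λ = 1.3863/0.112 ≈ 12.3776 days.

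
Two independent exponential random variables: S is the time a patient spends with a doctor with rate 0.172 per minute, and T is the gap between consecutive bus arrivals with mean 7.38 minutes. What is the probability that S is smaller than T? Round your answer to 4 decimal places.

λ_1 = 0.172, λ_2 = 1/7.38 = 0.135501.
For independent exponentials, P(S < T) = λ_1/(λ_1+λ_2) = 0.172/0.307501 ≈ 0.5593.

0.5593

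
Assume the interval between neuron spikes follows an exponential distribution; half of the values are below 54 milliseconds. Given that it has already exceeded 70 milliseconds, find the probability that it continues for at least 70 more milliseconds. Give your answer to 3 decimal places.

0.407

For an exponential, median = ln(2)/λ, so λ = ln 2 / 54 = 0.0128361 per millisecond.
P(X > s+t | X > s) = e^(−λ(s+t))/e^(−λs) = e^(−λt), independent of s = 70.
P(X > 70) = e^(−0.89852) ≈ 0.407.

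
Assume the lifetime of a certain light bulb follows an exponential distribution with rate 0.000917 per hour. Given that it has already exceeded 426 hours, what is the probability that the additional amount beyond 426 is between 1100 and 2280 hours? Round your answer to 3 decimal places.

0.241

Memoryless: the residual past 426 is again Exp(λ).
P(1100 < residual < 2280) = e^(−λ·1100) − e^(−λ·2280) = 0.36469 − 0.12359 ≈ 0.241.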